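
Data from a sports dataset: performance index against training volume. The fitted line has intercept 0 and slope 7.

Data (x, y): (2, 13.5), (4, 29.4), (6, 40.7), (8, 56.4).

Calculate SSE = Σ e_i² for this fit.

x=2: ŷ = 7·2 = 14; e = 13.5 − 14 = -0.5
x=4: ŷ = 7·4 = 28; e = 29.4 − 28 = 1.4
x=6: ŷ = 7·6 = 42; e = 40.7 − 42 = -1.3
x=8: ŷ = 7·8 = 56; e = 56.4 − 56 = 0.4
SSE = 0.25 + 1.96 + 1.69 + 0.16 = 4.06

SSE = 4.06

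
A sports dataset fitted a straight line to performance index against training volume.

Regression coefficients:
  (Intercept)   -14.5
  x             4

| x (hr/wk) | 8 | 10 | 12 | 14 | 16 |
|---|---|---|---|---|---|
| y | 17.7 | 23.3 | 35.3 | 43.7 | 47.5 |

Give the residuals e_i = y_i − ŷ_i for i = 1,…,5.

0.2, -2.2, 1.8, 2.2, -2

x=8: ŷ = -14.5 + 4·8 = 17.5; e = 17.7 − 17.5 = 0.2
x=10: ŷ = -14.5 + 4·10 = 25.5; e = 23.3 − 25.5 = -2.2
x=12: ŷ = -14.5 + 4·12 = 33.5; e = 35.3 − 33.5 = 1.8
x=14: ŷ = -14.5 + 4·14 = 41.5; e = 43.7 − 41.5 = 2.2
x=16: ŷ = -14.5 + 4·16 = 49.5; e = 47.5 − 49.5 = -2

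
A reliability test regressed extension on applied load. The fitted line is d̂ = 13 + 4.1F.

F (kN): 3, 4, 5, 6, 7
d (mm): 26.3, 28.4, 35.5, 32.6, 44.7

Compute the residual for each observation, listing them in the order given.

1, -1, 2, -5, 3

F=3: d̂ = 13 + 4.1·3 = 25.3; r = 26.3 − 25.3 = 1
F=4: d̂ = 13 + 4.1·4 = 29.4; r = 28.4 − 29.4 = -1
F=5: d̂ = 13 + 4.1·5 = 33.5; r = 35.5 − 33.5 = 2
F=6: d̂ = 13 + 4.1·6 = 37.6; r = 32.6 − 37.6 = -5
F=7: d̂ = 13 + 4.1·7 = 41.7; r = 44.7 − 41.7 = 3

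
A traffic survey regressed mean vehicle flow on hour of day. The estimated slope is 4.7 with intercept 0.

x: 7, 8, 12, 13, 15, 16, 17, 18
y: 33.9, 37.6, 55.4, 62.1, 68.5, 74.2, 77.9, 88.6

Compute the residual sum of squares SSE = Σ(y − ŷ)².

SSE = 28

x=7: ŷ = 4.7·7 = 32.9; r = 33.9 − 32.9 = 1
x=8: ŷ = 4.7·8 = 37.6; r = 37.6 − 37.6 = 0
x=12: ŷ = 4.7·12 = 56.4; r = 55.4 − 56.4 = -1
x=13: ŷ = 4.7·13 = 61.1; r = 62.1 − 61.1 = 1
x=15: ŷ = 4.7·15 = 70.5; r = 68.5 − 70.5 = -2
x=16: ŷ = 4.7·16 = 75.2; r = 74.2 − 75.2 = -1
x=17: ŷ = 4.7·17 = 79.9; r = 77.9 − 79.9 = -2
x=18: ŷ = 4.7·18 = 84.6; r = 88.6 − 84.6 = 4
SSE = 1 + 0 + 1 + 1 + 4 + 1 + 4 + 16 = 28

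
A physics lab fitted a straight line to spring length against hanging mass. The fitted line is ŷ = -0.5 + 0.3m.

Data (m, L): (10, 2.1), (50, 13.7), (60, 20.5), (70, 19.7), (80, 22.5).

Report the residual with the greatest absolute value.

r = 3

m=10: ŷ = -0.5 + 0.3·10 = 2.5; r = 2.1 − 2.5 = -0.4
m=50: ŷ = -0.5 + 0.3·50 = 14.5; r = 13.7 − 14.5 = -0.8
m=60: ŷ = -0.5 + 0.3·60 = 17.5; r = 20.5 − 17.5 = 3
m=70: ŷ = -0.5 + 0.3·70 = 20.5; r = 19.7 − 20.5 = -0.8
m=80: ŷ = -0.5 + 0.3·80 = 23.5; r = 22.5 − 23.5 = -1
Largest |r| is 3 at m = 60, residual 3.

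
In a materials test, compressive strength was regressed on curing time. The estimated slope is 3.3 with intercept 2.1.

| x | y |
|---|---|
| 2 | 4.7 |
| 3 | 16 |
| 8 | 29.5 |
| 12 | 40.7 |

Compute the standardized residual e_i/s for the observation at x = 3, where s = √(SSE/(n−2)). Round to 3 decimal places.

x=2: ŷ = 2.1 + 3.3·2 = 8.7; e = 4.7 − 8.7 = -4
x=3: ŷ = 2.1 + 3.3·3 = 12; e = 16 − 12 = 4
x=8: ŷ = 2.1 + 3.3·8 = 28.5; e = 29.5 − 28.5 = 1
x=12: ŷ = 2.1 + 3.3·12 = 41.7; e = 40.7 − 41.7 = -1
SSE = 16 + 16 + 1 + 1 = 34
s = √(34/2) = 4.12311
e/s = 4 / 4.12311 = 0.970

0.970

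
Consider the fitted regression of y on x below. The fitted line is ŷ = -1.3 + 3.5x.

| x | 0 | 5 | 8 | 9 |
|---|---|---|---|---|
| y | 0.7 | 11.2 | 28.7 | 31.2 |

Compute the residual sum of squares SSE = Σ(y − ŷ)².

x=0: ŷ = -1.3 + 3.5·0 = -1.3; e = 0.7 − (-1.3) = 2
x=5: ŷ = -1.3 + 3.5·5 = 16.2; e = 11.2 − 16.2 = -5
x=8: ŷ = -1.3 + 3.5·8 = 26.7; e = 28.7 − 26.7 = 2
x=9: ŷ = -1.3 + 3.5·9 = 30.2; e = 31.2 − 30.2 = 1
SSE = 4 + 25 + 4 + 1 = 34

SSE = 34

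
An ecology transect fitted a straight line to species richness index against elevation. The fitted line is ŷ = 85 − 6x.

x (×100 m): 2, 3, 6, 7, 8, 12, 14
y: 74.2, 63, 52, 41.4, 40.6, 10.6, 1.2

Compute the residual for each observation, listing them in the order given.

x=2: ŷ = 85 − 6·2 = 73; e = 74.2 − 73 = 1.2
x=3: ŷ = 85 − 6·3 = 67; e = 63 − 67 = -4
x=6: ŷ = 85 − 6·6 = 49; e = 52 − 49 = 3
x=7: ŷ = 85 − 6·7 = 43; e = 41.4 − 43 = -1.6
x=8: ŷ = 85 − 6·8 = 37; e = 40.6 − 37 = 3.6
x=12: ŷ = 85 − 6·12 = 13; e = 10.6 − 13 = -2.4
x=14: ŷ = 85 − 6·14 = 1; e = 1.2 − 1 = 0.2

1.2, -4, 3, -1.6, 3.6, -2.4, 0.2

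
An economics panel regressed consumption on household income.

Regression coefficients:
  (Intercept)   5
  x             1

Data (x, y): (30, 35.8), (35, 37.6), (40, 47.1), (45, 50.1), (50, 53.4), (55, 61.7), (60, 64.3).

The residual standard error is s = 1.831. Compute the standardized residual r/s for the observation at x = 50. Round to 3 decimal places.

ŷ = 5 + 50 = 55
r = 53.4 − 55 = -1.6
r/s = -1.6 / 1.831 = -0.874

-0.874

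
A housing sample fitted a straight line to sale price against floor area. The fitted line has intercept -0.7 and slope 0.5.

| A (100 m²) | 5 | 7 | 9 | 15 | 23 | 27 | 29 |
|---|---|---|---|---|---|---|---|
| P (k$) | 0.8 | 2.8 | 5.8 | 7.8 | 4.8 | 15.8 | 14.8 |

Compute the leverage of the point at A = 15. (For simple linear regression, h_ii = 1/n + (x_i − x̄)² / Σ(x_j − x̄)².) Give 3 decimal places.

h = 0.146

Ā = (5 + 7 + 9 + 15 + 23 + 27 + 29)/7 = 16.4286
Σ(A − Ā)² = 130.612 + 88.898 + 55.1837 + 2.04082 + 43.1837 + 111.755 + 158.041 = 589.714
h = 1/7 + (-1.42857)²/589.714 = 0.142857 + 0.00346069 = 0.146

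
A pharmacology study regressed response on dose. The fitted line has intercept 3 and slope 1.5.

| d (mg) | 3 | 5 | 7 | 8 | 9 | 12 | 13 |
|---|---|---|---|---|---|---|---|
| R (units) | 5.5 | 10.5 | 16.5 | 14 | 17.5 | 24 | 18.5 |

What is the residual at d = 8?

R̂ = 3 + 1.5·8 = 15
e = 14 − 15 = -1

e = -1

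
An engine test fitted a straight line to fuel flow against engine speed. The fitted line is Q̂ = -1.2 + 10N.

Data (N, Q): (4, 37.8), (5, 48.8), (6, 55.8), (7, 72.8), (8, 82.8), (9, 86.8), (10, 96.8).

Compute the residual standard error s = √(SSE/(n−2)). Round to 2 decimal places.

N=4: Q̂ = -1.2 + 10·4 = 38.8; r = 37.8 − 38.8 = -1
N=5: Q̂ = -1.2 + 10·5 = 48.8; r = 48.8 − 48.8 = 0
N=6: Q̂ = -1.2 + 10·6 = 58.8; r = 55.8 − 58.8 = -3
N=7: Q̂ = -1.2 + 10·7 = 68.8; r = 72.8 − 68.8 = 4
N=8: Q̂ = -1.2 + 10·8 = 78.8; r = 82.8 − 78.8 = 4
N=9: Q̂ = -1.2 + 10·9 = 88.8; r = 86.8 − 88.8 = -2
N=10: Q̂ = -1.2 + 10·10 = 98.8; r = 96.8 − 98.8 = -2
SSE = 1 + 0 + 9 + 16 + 16 + 4 + 4 = 50
s = √(50/5) = √10 ≈ 3.16

s = 3.16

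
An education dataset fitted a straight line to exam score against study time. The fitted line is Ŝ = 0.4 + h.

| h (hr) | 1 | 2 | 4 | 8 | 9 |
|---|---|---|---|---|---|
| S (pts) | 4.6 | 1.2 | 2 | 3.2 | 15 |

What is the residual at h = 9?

r = 5.6

Ŝ = 0.4 + 9 = 9.4
r = 15 − 9.4 = 5.6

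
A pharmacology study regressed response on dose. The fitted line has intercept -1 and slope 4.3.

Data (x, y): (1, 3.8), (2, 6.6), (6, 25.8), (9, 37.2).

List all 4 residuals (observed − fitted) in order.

x=1: ŷ = -1 + 4.3·1 = 3.3; r = 3.8 − 3.3 = 0.5
x=2: ŷ = -1 + 4.3·2 = 7.6; r = 6.6 − 7.6 = -1
x=6: ŷ = -1 + 4.3·6 = 24.8; r = 25.8 − 24.8 = 1
x=9: ŷ = -1 + 4.3·9 = 37.7; r = 37.2 − 37.7 = -0.5

0.5, -1, 1, -0.5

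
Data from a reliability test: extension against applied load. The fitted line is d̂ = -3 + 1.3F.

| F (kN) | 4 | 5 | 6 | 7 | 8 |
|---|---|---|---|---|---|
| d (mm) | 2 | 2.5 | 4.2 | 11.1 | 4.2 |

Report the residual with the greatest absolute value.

e = 5

F=4: d̂ = -3 + 1.3·4 = 2.2; e = 2 − 2.2 = -0.2
F=5: d̂ = -3 + 1.3·5 = 3.5; e = 2.5 − 3.5 = -1
F=6: d̂ = -3 + 1.3·6 = 4.8; e = 4.2 − 4.8 = -0.6
F=7: d̂ = -3 + 1.3·7 = 6.1; e = 11.1 − 6.1 = 5
F=8: d̂ = -3 + 1.3·8 = 7.4; e = 4.2 − 7.4 = -3.2
Largest |e| is 5 at F = 7, residual 5.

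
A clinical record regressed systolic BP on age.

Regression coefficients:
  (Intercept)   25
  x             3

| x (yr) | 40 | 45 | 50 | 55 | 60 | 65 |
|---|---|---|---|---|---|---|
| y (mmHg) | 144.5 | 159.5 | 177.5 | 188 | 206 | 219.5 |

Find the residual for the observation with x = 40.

ŷ = 25 + 3·40 = 145
r = 144.5 − 145 = -0.5

r = -0.5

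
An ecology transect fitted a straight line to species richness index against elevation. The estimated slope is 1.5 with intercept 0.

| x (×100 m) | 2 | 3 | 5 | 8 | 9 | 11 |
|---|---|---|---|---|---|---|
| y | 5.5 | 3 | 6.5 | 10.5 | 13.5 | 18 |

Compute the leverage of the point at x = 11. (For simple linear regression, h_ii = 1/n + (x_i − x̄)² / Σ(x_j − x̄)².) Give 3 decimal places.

h = 0.511

x̄ = (2 + 3 + 5 + 8 + 9 + 11)/6 = 6.33333
Σ(x − x̄)² = 18.7778 + 11.1111 + 1.77778 + 2.77778 + 7.11111 + 21.7778 = 63.3333
h = 1/6 + (4.66667)²/63.3333 = 0.166667 + 0.34386 = 0.511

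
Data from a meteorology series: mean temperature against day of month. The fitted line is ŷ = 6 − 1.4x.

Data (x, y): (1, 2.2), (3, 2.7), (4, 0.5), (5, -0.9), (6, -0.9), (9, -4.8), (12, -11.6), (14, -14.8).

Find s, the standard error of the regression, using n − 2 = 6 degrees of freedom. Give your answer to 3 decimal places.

s = 1.536

x=1: ŷ = 6 − 1.4·1 = 4.6; e = 2.2 − 4.6 = -2.4
x=3: ŷ = 6 − 1.4·3 = 1.8; e = 2.7 − 1.8 = 0.9
x=4: ŷ = 6 − 1.4·4 = 0.4; e = 0.5 − 0.4 = 0.1
x=5: ŷ = 6 − 1.4·5 = -1; e = -0.9 − (-1) = 0.1
x=6: ŷ = 6 − 1.4·6 = -2.4; e = -0.9 − (-2.4) = 1.5
x=9: ŷ = 6 − 1.4·9 = -6.6; e = -4.8 − (-6.6) = 1.8
x=12: ŷ = 6 − 1.4·12 = -10.8; e = -11.6 − (-10.8) = -0.8
x=14: ŷ = 6 − 1.4·14 = -13.6; e = -14.8 − (-13.6) = -1.2
SSE = 5.76 + 0.81 + 0.01 + 0.01 + 2.25 + 3.24 + 0.64 + 1.44 = 14.16
s = √(14.16/6) = √2.36 ≈ 1.536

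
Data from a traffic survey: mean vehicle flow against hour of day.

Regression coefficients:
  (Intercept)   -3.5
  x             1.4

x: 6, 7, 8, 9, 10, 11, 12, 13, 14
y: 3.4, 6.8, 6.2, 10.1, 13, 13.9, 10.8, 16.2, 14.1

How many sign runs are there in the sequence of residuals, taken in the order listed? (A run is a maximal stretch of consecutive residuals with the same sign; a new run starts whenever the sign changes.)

7 runs

x=6: ŷ = -3.5 + 1.4·6 = 4.9; r = 3.4 − 4.9 = -1.5
x=7: ŷ = -3.5 + 1.4·7 = 6.3; r = 6.8 − 6.3 = 0.5
x=8: ŷ = -3.5 + 1.4·8 = 7.7; r = 6.2 − 7.7 = -1.5
x=9: ŷ = -3.5 + 1.4·9 = 9.1; r = 10.1 − 9.1 = 1
x=10: ŷ = -3.5 + 1.4·10 = 10.5; r = 13 − 10.5 = 2.5
x=11: ŷ = -3.5 + 1.4·11 = 11.9; r = 13.9 − 11.9 = 2
x=12: ŷ = -3.5 + 1.4·12 = 13.3; r = 10.8 − 13.3 = -2.5
x=13: ŷ = -3.5 + 1.4·13 = 14.7; r = 16.2 − 14.7 = 1.5
x=14: ŷ = -3.5 + 1.4·14 = 16.1; r = 14.1 − 16.1 = -2
Signs: − + − + + + − + −
Runs: −×1, +×1, −×1, +×3, −×1, +×1, −×1 → 7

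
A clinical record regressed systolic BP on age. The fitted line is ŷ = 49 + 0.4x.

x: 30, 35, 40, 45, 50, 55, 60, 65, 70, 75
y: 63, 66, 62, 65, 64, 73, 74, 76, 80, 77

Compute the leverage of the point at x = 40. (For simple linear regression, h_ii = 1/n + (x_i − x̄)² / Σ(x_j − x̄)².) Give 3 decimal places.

h = 0.176

x̄ = (30 + 35 + 40 + 45 + 50 + 55 + 60 + 65 + 70 + 75)/10 = 52.5
Σ(x − x̄)² = 506.25 + 306.25 + 156.25 + 56.25 + 6.25 + 6.25 + 56.25 + 156.25 + 306.25 + 506.25 = 2062.5
h = 1/10 + (-12.5)²/2062.5 = 0.1 + 0.0757576 = 0.176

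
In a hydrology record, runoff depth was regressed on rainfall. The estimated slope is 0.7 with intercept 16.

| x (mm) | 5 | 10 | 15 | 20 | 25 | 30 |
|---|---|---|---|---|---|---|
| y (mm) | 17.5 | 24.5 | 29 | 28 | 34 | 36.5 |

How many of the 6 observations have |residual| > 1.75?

x=5: ŷ = 16 + 0.7·5 = 19.5; e = 17.5 − 19.5 = -2
x=10: ŷ = 16 + 0.7·10 = 23; e = 24.5 − 23 = 1.5
x=15: ŷ = 16 + 0.7·15 = 26.5; e = 29 − 26.5 = 2.5
x=20: ŷ = 16 + 0.7·20 = 30; e = 28 − 30 = -2
x=25: ŷ = 16 + 0.7·25 = 33.5; e = 34 − 33.5 = 0.5
x=30: ŷ = 16 + 0.7·30 = 37; e = 36.5 − 37 = -0.5
|e| > 1.75: x=5 (|e|=2), x=15 (|e|=2.5), x=20 (|e|=2) → 3

3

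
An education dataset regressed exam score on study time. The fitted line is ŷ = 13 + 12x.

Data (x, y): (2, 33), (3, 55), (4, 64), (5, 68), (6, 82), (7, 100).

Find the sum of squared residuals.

SSE = 104

x=2: ŷ = 13 + 12·2 = 37; e = 33 − 37 = -4
x=3: ŷ = 13 + 12·3 = 49; e = 55 − 49 = 6
x=4: ŷ = 13 + 12·4 = 61; e = 64 − 61 = 3
x=5: ŷ = 13 + 12·5 = 73; e = 68 − 73 = -5
x=6: ŷ = 13 + 12·6 = 85; e = 82 − 85 = -3
x=7: ŷ = 13 + 12·7 = 97; e = 100 − 97 = 3
SSE = 16 + 36 + 9 + 25 + 9 + 9 = 104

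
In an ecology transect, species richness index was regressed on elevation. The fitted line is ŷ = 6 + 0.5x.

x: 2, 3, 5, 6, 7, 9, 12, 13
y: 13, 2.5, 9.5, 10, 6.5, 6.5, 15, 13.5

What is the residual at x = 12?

ŷ = 6 + 0.5·12 = 12
e = 15 − 12 = 3

e = 3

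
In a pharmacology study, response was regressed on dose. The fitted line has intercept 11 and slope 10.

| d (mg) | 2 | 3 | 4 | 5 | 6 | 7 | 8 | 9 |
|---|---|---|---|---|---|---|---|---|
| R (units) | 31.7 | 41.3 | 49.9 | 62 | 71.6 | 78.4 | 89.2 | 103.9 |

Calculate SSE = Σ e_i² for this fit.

SSE = 21.56

d=2: ŷ = 11 + 10·2 = 31; e = 31.7 − 31 = 0.7
d=3: ŷ = 11 + 10·3 = 41; e = 41.3 − 41 = 0.3
d=4: ŷ = 11 + 10·4 = 51; e = 49.9 − 51 = -1.1
d=5: ŷ = 11 + 10·5 = 61; e = 62 − 61 = 1
d=6: ŷ = 11 + 10·6 = 71; e = 71.6 − 71 = 0.6
d=7: ŷ = 11 + 10·7 = 81; e = 78.4 − 81 = -2.6
d=8: ŷ = 11 + 10·8 = 91; e = 89.2 − 91 = -1.8
d=9: ŷ = 11 + 10·9 = 101; e = 103.9 − 101 = 2.9
SSE = 0.49 + 0.09 + 1.21 + 1 + 0.36 + 6.76 + 3.24 + 8.41 = 21.56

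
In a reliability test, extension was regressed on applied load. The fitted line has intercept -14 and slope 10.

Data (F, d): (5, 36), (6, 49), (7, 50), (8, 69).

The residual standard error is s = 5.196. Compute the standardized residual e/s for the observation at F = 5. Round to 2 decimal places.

0.00

d̂ = -14 + 10·5 = 36
e = 36 − 36 = 0
e/s = 0 / 5.196 = 0.00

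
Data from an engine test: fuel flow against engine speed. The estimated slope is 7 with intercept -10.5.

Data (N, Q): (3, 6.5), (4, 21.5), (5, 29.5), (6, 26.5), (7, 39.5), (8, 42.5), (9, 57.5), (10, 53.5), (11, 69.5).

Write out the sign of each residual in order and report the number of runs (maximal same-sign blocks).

N=3: Q̂ = -10.5 + 7·3 = 10.5; e = 6.5 − 10.5 = -4
N=4: Q̂ = -10.5 + 7·4 = 17.5; e = 21.5 − 17.5 = 4
N=5: Q̂ = -10.5 + 7·5 = 24.5; e = 29.5 − 24.5 = 5
N=6: Q̂ = -10.5 + 7·6 = 31.5; e = 26.5 − 31.5 = -5
N=7: Q̂ = -10.5 + 7·7 = 38.5; e = 39.5 − 38.5 = 1
N=8: Q̂ = -10.5 + 7·8 = 45.5; e = 42.5 − 45.5 = -3
N=9: Q̂ = -10.5 + 7·9 = 52.5; e = 57.5 − 52.5 = 5
N=10: Q̂ = -10.5 + 7·10 = 59.5; e = 53.5 − 59.5 = -6
N=11: Q̂ = -10.5 + 7·11 = 66.5; e = 69.5 − 66.5 = 3
Signs: − + + − + − + − +
Runs: −×1, +×2, −×1, +×1, −×1, +×1, −×1, +×1 → 8

8 runs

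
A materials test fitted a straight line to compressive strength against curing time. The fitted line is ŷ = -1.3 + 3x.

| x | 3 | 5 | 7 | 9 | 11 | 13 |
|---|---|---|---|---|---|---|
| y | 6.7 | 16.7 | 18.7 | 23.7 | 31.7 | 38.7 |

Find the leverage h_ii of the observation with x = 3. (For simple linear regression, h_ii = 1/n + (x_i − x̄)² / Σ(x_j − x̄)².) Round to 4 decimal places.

h = 0.5238

x̄ = (3 + 5 + 7 + 9 + 11 + 13)/6 = 8
Σ(x − x̄)² = 25 + 9 + 1 + 1 + 9 + 25 = 70
h = 1/6 + (-5)²/70 = 0.166667 + 0.357143 = 0.5238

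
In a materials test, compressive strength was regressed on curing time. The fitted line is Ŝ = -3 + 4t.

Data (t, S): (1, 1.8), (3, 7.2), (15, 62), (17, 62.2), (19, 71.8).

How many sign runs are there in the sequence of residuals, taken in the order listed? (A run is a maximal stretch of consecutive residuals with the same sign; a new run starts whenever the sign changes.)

t=1: Ŝ = -3 + 4·1 = 1; r = 1.8 − 1 = 0.8
t=3: Ŝ = -3 + 4·3 = 9; r = 7.2 − 9 = -1.8
t=15: Ŝ = -3 + 4·15 = 57; r = 62 − 57 = 5
t=17: Ŝ = -3 + 4·17 = 65; r = 62.2 − 65 = -2.8
t=19: Ŝ = -3 + 4·19 = 73; r = 71.8 − 73 = -1.2
Signs: + − + − −
Runs: +×1, −×1, +×1, −×2 → 4

4 runs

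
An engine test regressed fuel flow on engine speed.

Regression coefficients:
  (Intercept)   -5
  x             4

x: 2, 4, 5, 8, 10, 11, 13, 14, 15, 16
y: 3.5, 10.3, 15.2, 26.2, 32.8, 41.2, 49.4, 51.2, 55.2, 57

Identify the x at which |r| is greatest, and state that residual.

x=2: ŷ = -5 + 4·2 = 3; r = 3.5 − 3 = 0.5
x=4: ŷ = -5 + 4·4 = 11; r = 10.3 − 11 = -0.7
x=5: ŷ = -5 + 4·5 = 15; r = 15.2 − 15 = 0.2
x=8: ŷ = -5 + 4·8 = 27; r = 26.2 − 27 = -0.8
x=10: ŷ = -5 + 4·10 = 35; r = 32.8 − 35 = -2.2
x=11: ŷ = -5 + 4·11 = 39; r = 41.2 − 39 = 2.2
x=13: ŷ = -5 + 4·13 = 47; r = 49.4 − 47 = 2.4
x=14: ŷ = -5 + 4·14 = 51; r = 51.2 − 51 = 0.2
x=15: ŷ = -5 + 4·15 = 55; r = 55.2 − 55 = 0.2
x=16: ŷ = -5 + 4·16 = 59; r = 57 − 59 = -2
Largest |r| is 2.4 at x = 13, residual 2.4.

x = 13, r = 2.4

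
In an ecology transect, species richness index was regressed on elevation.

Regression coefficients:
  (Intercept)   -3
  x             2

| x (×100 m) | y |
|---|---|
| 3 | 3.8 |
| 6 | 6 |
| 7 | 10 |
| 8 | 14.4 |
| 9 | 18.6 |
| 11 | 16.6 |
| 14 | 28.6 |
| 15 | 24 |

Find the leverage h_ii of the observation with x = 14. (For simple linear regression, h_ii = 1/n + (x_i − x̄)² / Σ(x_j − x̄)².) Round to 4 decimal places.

x̄ = (3 + 6 + 7 + 8 + 9 + 11 + 14 + 15)/8 = 9.125
Σ(x − x̄)² = 37.5156 + 9.76562 + 4.51562 + 1.26562 + 0.015625 + 3.51562 + 23.7656 + 34.5156 = 114.875
h = 1/8 + (4.875)²/114.875 = 0.125 + 0.206882 = 0.3319

h = 0.3319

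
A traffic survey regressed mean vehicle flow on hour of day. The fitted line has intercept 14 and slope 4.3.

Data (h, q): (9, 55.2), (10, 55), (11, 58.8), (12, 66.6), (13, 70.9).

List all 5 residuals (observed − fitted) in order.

2.5, -2, -2.5, 1, 1

h=9: q̂ = 14 + 4.3·9 = 52.7; e = 55.2 − 52.7 = 2.5
h=10: q̂ = 14 + 4.3·10 = 57; e = 55 − 57 = -2
h=11: q̂ = 14 + 4.3·11 = 61.3; e = 58.8 − 61.3 = -2.5
h=12: q̂ = 14 + 4.3·12 = 65.6; e = 66.6 − 65.6 = 1
h=13: q̂ = 14 + 4.3·13 = 69.9; e = 70.9 − 69.9 = 1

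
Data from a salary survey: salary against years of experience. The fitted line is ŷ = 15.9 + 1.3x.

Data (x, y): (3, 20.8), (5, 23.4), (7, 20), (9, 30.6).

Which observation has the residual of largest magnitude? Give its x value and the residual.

x=3: ŷ = 15.9 + 1.3·3 = 19.8; e = 20.8 − 19.8 = 1
x=5: ŷ = 15.9 + 1.3·5 = 22.4; e = 23.4 − 22.4 = 1
x=7: ŷ = 15.9 + 1.3·7 = 25; e = 20 − 25 = -5
x=9: ŷ = 15.9 + 1.3·9 = 27.6; e = 30.6 − 27.6 = 3
Largest |e| is 5 at x = 7, residual -5.

x = 7, e = -5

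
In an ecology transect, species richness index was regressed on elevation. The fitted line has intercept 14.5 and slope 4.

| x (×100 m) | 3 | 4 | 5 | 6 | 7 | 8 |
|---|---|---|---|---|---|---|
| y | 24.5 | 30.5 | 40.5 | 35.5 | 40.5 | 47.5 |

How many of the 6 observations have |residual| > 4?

x=3: ŷ = 14.5 + 4·3 = 26.5; r = 24.5 − 26.5 = -2
x=4: ŷ = 14.5 + 4·4 = 30.5; r = 30.5 − 30.5 = 0
x=5: ŷ = 14.5 + 4·5 = 34.5; r = 40.5 − 34.5 = 6
x=6: ŷ = 14.5 + 4·6 = 38.5; r = 35.5 − 38.5 = -3
x=7: ŷ = 14.5 + 4·7 = 42.5; r = 40.5 − 42.5 = -2
x=8: ŷ = 14.5 + 4·8 = 46.5; r = 47.5 − 46.5 = 1
|r| > 4: x=5 (|r|=6) → 1

1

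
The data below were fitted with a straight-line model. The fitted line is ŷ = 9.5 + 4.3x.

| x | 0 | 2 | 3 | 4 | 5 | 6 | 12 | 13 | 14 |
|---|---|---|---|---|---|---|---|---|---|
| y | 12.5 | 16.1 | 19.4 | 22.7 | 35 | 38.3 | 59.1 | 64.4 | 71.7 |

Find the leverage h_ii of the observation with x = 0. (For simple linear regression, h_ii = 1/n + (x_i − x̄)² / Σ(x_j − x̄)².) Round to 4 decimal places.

h = 0.3136

x̄ = (0 + 2 + 3 + 4 + 5 + 6 + 12 + 13 + 14)/9 = 6.55556
Σ(x − x̄)² = 42.9753 + 20.7531 + 12.642 + 6.53086 + 2.41975 + 0.308642 + 29.642 + 41.5309 + 55.4198 = 212.222
h = 1/9 + (-6.55556)²/212.222 = 0.111111 + 0.202501 = 0.3136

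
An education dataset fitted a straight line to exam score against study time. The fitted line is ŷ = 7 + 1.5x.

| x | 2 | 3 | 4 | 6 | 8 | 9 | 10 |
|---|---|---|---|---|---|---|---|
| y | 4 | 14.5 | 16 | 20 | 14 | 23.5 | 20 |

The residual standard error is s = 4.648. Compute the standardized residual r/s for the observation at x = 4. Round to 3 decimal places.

0.645

ŷ = 7 + 1.5·4 = 13
r = 16 − 13 = 3
r/s = 3 / 4.648 = 0.645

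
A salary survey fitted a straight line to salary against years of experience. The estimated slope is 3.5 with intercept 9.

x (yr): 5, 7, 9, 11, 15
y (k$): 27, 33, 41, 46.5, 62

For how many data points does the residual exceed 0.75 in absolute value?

1

x=5: ŷ = 9 + 3.5·5 = 26.5; e = 27 − 26.5 = 0.5
x=7: ŷ = 9 + 3.5·7 = 33.5; e = 33 − 33.5 = -0.5
x=9: ŷ = 9 + 3.5·9 = 40.5; e = 41 − 40.5 = 0.5
x=11: ŷ = 9 + 3.5·11 = 47.5; e = 46.5 − 47.5 = -1
x=15: ŷ = 9 + 3.5·15 = 61.5; e = 62 − 61.5 = 0.5
|e| > 0.75: x=11 (|e|=1) → 1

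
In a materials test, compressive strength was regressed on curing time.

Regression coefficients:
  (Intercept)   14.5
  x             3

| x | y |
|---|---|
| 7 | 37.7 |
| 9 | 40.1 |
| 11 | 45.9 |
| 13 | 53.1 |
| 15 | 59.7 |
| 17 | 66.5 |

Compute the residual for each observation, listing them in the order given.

2.2, -1.4, -1.6, -0.4, 0.2, 1

x=7: ŷ = 14.5 + 3·7 = 35.5; e = 37.7 − 35.5 = 2.2
x=9: ŷ = 14.5 + 3·9 = 41.5; e = 40.1 − 41.5 = -1.4
x=11: ŷ = 14.5 + 3·11 = 47.5; e = 45.9 − 47.5 = -1.6
x=13: ŷ = 14.5 + 3·13 = 53.5; e = 53.1 − 53.5 = -0.4
x=15: ŷ = 14.5 + 3·15 = 59.5; e = 59.7 − 59.5 = 0.2
x=17: ŷ = 14.5 + 3·17 = 65.5; e = 66.5 − 65.5 = 1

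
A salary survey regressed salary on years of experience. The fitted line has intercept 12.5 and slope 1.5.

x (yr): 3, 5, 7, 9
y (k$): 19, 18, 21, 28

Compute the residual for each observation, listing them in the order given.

x=3: ŷ = 12.5 + 1.5·3 = 17; r = 19 − 17 = 2
x=5: ŷ = 12.5 + 1.5·5 = 20; r = 18 − 20 = -2
x=7: ŷ = 12.5 + 1.5·7 = 23; r = 21 − 23 = -2
x=9: ŷ = 12.5 + 1.5·9 = 26; r = 28 − 26 = 2

2, -2, -2, 2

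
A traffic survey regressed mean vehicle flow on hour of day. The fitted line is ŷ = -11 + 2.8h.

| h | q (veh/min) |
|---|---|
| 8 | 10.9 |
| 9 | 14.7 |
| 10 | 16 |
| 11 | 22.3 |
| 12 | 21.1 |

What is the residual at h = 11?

r = 2.5

ŷ = -11 + 2.8·11 = 19.8
r = 22.3 − 19.8 = 2.5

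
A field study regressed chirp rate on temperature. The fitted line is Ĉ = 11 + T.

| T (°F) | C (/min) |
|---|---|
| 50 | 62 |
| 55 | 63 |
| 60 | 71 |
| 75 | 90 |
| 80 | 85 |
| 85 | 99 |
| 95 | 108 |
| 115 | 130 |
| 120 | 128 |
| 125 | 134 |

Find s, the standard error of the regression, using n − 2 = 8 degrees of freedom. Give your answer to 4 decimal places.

s = 3.6056

T=50: Ĉ = 11 + 50 = 61; e = 62 − 61 = 1
T=55: Ĉ = 11 + 55 = 66; e = 63 − 66 = -3
T=60: Ĉ = 11 + 60 = 71; e = 71 − 71 = 0
T=75: Ĉ = 11 + 75 = 86; e = 90 − 86 = 4
T=80: Ĉ = 11 + 80 = 91; e = 85 − 91 = -6
T=85: Ĉ = 11 + 85 = 96; e = 99 − 96 = 3
T=95: Ĉ = 11 + 95 = 106; e = 108 − 106 = 2
T=115: Ĉ = 11 + 115 = 126; e = 130 − 126 = 4
T=120: Ĉ = 11 + 120 = 131; e = 128 − 131 = -3
T=125: Ĉ = 11 + 125 = 136; e = 134 − 136 = -2
SSE = 1 + 9 + 0 + 16 + 36 + 9 + 4 + 16 + 9 + 4 = 104
s = √(104/8) = √13 ≈ 3.6056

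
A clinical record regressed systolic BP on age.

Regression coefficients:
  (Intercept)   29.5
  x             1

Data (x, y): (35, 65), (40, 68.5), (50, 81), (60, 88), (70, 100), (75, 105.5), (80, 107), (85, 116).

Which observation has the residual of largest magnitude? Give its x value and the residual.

x=35: ŷ = 29.5 + 35 = 64.5; e = 65 − 64.5 = 0.5
x=40: ŷ = 29.5 + 40 = 69.5; e = 68.5 − 69.5 = -1
x=50: ŷ = 29.5 + 50 = 79.5; e = 81 − 79.5 = 1.5
x=60: ŷ = 29.5 + 60 = 89.5; e = 88 − 89.5 = -1.5
x=70: ŷ = 29.5 + 70 = 99.5; e = 100 − 99.5 = 0.5
x=75: ŷ = 29.5 + 75 = 104.5; e = 105.5 − 104.5 = 1
x=80: ŷ = 29.5 + 80 = 109.5; e = 107 − 109.5 = -2.5
x=85: ŷ = 29.5 + 85 = 114.5; e = 116 − 114.5 = 1.5
Largest |e| is 2.5 at x = 80, residual -2.5.

x = 80, e = -2.5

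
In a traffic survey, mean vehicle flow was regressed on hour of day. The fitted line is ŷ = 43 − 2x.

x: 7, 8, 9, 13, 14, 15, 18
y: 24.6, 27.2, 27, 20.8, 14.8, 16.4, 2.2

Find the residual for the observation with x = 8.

e = 0.2

ŷ = 43 − 2·8 = 27
e = 27.2 − 27 = 0.2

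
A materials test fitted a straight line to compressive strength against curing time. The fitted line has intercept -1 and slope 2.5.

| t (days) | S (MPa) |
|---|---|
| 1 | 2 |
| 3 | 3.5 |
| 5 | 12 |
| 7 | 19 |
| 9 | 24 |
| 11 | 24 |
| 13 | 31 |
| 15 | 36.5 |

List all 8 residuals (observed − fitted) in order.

t=1: Ŝ = -1 + 2.5·1 = 1.5; e = 2 − 1.5 = 0.5
t=3: Ŝ = -1 + 2.5·3 = 6.5; e = 3.5 − 6.5 = -3
t=5: Ŝ = -1 + 2.5·5 = 11.5; e = 12 − 11.5 = 0.5
t=7: Ŝ = -1 + 2.5·7 = 16.5; e = 19 − 16.5 = 2.5
t=9: Ŝ = -1 + 2.5·9 = 21.5; e = 24 − 21.5 = 2.5
t=11: Ŝ = -1 + 2.5·11 = 26.5; e = 24 − 26.5 = -2.5
t=13: Ŝ = -1 + 2.5·13 = 31.5; e = 31 − 31.5 = -0.5
t=15: Ŝ = -1 + 2.5·15 = 36.5; e = 36.5 − 36.5 = 0

0.5, -3, 0.5, 2.5, 2.5, -2.5, -0.5, 0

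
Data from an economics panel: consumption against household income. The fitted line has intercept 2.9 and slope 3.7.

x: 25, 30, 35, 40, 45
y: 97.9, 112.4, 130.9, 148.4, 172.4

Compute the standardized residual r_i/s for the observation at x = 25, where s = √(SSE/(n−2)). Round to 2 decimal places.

0.85

x=25: ŷ = 2.9 + 3.7·25 = 95.4; r = 97.9 − 95.4 = 2.5
x=30: ŷ = 2.9 + 3.7·30 = 113.9; r = 112.4 − 113.9 = -1.5
x=35: ŷ = 2.9 + 3.7·35 = 132.4; r = 130.9 − 132.4 = -1.5
x=40: ŷ = 2.9 + 3.7·40 = 150.9; r = 148.4 − 150.9 = -2.5
x=45: ŷ = 2.9 + 3.7·45 = 169.4; r = 172.4 − 169.4 = 3
SSE = 6.25 + 2.25 + 2.25 + 6.25 + 9 = 26
s = √(26/3) = 2.94392
r/s = 2.5 / 2.94392 = 0.85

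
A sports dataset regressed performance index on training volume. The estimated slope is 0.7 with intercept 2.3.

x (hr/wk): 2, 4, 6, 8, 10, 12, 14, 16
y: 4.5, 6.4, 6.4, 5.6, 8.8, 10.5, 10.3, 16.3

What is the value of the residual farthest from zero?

x=2: ŷ = 2.3 + 0.7·2 = 3.7; r = 4.5 − 3.7 = 0.8
x=4: ŷ = 2.3 + 0.7·4 = 5.1; r = 6.4 − 5.1 = 1.3
x=6: ŷ = 2.3 + 0.7·6 = 6.5; r = 6.4 − 6.5 = -0.1
x=8: ŷ = 2.3 + 0.7·8 = 7.9; r = 5.6 − 7.9 = -2.3
x=10: ŷ = 2.3 + 0.7·10 = 9.3; r = 8.8 − 9.3 = -0.5
x=12: ŷ = 2.3 + 0.7·12 = 10.7; r = 10.5 − 10.7 = -0.2
x=14: ŷ = 2.3 + 0.7·14 = 12.1; r = 10.3 − 12.1 = -1.8
x=16: ŷ = 2.3 + 0.7·16 = 13.5; r = 16.3 − 13.5 = 2.8
Largest |r| is 2.8 at x = 16, residual 2.8.

r = 2.8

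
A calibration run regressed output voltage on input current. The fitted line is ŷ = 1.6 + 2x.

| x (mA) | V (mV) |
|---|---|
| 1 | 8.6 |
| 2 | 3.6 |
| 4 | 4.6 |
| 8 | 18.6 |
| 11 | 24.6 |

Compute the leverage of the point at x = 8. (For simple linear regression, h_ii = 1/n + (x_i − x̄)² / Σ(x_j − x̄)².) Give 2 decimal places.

h = 0.31

x̄ = (1 + 2 + 4 + 8 + 11)/5 = 5.2
Σ(x − x̄)² = 17.64 + 10.24 + 1.44 + 7.84 + 33.64 = 70.8
h = 1/5 + (2.8)²/70.8 = 0.2 + 0.110734 = 0.31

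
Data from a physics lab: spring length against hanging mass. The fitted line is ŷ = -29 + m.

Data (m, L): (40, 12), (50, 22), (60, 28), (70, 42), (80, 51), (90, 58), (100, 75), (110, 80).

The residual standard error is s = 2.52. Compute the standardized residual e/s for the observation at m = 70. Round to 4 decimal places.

0.3968

ŷ = -29 + 70 = 41
e = 42 − 41 = 1
e/s = 1 / 2.52 = 0.3968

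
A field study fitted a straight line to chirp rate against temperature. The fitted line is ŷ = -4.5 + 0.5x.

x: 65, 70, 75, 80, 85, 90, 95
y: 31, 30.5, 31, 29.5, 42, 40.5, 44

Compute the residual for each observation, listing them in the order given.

3, 0, -2, -6, 4, 0, 1

x=65: ŷ = -4.5 + 0.5·65 = 28; r = 31 − 28 = 3
x=70: ŷ = -4.5 + 0.5·70 = 30.5; r = 30.5 − 30.5 = 0
x=75: ŷ = -4.5 + 0.5·75 = 33; r = 31 − 33 = -2
x=80: ŷ = -4.5 + 0.5·80 = 35.5; r = 29.5 − 35.5 = -6
x=85: ŷ = -4.5 + 0.5·85 = 38; r = 42 − 38 = 4
x=90: ŷ = -4.5 + 0.5·90 = 40.5; r = 40.5 − 40.5 = 0
x=95: ŷ = -4.5 + 0.5·95 = 43; r = 44 − 43 = 1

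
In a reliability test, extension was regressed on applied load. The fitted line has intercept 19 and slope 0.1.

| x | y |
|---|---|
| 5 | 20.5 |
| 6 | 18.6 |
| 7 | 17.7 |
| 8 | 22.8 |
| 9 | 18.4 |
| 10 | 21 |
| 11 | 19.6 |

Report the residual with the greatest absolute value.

r = 3

x=5: ŷ = 19 + 0.1·5 = 19.5; r = 20.5 − 19.5 = 1
x=6: ŷ = 19 + 0.1·6 = 19.6; r = 18.6 − 19.6 = -1
x=7: ŷ = 19 + 0.1·7 = 19.7; r = 17.7 − 19.7 = -2
x=8: ŷ = 19 + 0.1·8 = 19.8; r = 22.8 − 19.8 = 3
x=9: ŷ = 19 + 0.1·9 = 19.9; r = 18.4 − 19.9 = -1.5
x=10: ŷ = 19 + 0.1·10 = 20; r = 21 − 20 = 1
x=11: ŷ = 19 + 0.1·11 = 20.1; r = 19.6 − 20.1 = -0.5
Largest |r| is 3 at x = 8, residual 3.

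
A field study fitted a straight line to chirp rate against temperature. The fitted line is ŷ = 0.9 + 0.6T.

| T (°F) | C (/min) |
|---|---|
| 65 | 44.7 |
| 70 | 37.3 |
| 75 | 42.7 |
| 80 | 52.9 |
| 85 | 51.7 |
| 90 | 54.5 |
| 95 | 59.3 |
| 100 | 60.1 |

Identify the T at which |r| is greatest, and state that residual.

T=65: ŷ = 0.9 + 0.6·65 = 39.9; r = 44.7 − 39.9 = 4.8
T=70: ŷ = 0.9 + 0.6·70 = 42.9; r = 37.3 − 42.9 = -5.6
T=75: ŷ = 0.9 + 0.6·75 = 45.9; r = 42.7 − 45.9 = -3.2
T=80: ŷ = 0.9 + 0.6·80 = 48.9; r = 52.9 − 48.9 = 4
T=85: ŷ = 0.9 + 0.6·85 = 51.9; r = 51.7 − 51.9 = -0.2
T=90: ŷ = 0.9 + 0.6·90 = 54.9; r = 54.5 − 54.9 = -0.4
T=95: ŷ = 0.9 + 0.6·95 = 57.9; r = 59.3 − 57.9 = 1.4
T=100: ŷ = 0.9 + 0.6·100 = 60.9; r = 60.1 − 60.9 = -0.8
Largest |r| is 5.6 at T = 70, residual -5.6.

T = 70, r = -5.6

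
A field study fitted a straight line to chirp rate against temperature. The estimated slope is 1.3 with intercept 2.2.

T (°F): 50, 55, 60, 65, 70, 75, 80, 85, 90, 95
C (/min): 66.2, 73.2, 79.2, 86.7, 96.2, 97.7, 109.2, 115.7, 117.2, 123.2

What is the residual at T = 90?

e = -2

Ĉ = 2.2 + 1.3·90 = 119.2
e = 117.2 − 119.2 = -2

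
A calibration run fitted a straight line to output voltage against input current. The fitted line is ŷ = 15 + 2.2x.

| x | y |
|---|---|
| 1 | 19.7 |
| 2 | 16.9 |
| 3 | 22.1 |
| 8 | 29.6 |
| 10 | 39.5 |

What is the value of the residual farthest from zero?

x=1: ŷ = 15 + 2.2·1 = 17.2; e = 19.7 − 17.2 = 2.5
x=2: ŷ = 15 + 2.2·2 = 19.4; e = 16.9 − 19.4 = -2.5
x=3: ŷ = 15 + 2.2·3 = 21.6; e = 22.1 − 21.6 = 0.5
x=8: ŷ = 15 + 2.2·8 = 32.6; e = 29.6 − 32.6 = -3
x=10: ŷ = 15 + 2.2·10 = 37; e = 39.5 − 37 = 2.5
Largest |e| is 3 at x = 8, residual -3.

e = -3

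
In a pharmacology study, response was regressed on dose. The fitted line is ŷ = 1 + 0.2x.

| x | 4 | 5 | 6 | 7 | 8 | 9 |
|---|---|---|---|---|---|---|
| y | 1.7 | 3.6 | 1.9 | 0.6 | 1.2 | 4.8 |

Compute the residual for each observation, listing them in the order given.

-0.1, 1.6, -0.3, -1.8, -1.4, 2

x=4: ŷ = 1 + 0.2·4 = 1.8; r = 1.7 − 1.8 = -0.1
x=5: ŷ = 1 + 0.2·5 = 2; r = 3.6 − 2 = 1.6
x=6: ŷ = 1 + 0.2·6 = 2.2; r = 1.9 − 2.2 = -0.3
x=7: ŷ = 1 + 0.2·7 = 2.4; r = 0.6 − 2.4 = -1.8
x=8: ŷ = 1 + 0.2·8 = 2.6; r = 1.2 − 2.6 = -1.4
x=9: ŷ = 1 + 0.2·9 = 2.8; r = 4.8 − 2.8 = 2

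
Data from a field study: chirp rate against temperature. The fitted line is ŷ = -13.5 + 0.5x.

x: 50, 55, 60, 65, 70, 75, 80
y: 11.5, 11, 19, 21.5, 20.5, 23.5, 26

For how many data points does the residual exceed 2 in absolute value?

3

x=50: ŷ = -13.5 + 0.5·50 = 11.5; e = 11.5 − 11.5 = 0
x=55: ŷ = -13.5 + 0.5·55 = 14; e = 11 − 14 = -3
x=60: ŷ = -13.5 + 0.5·60 = 16.5; e = 19 − 16.5 = 2.5
x=65: ŷ = -13.5 + 0.5·65 = 19; e = 21.5 − 19 = 2.5
x=70: ŷ = -13.5 + 0.5·70 = 21.5; e = 20.5 − 21.5 = -1
x=75: ŷ = -13.5 + 0.5·75 = 24; e = 23.5 − 24 = -0.5
x=80: ŷ = -13.5 + 0.5·80 = 26.5; e = 26 − 26.5 = -0.5
|e| > 2: x=55 (|e|=3), x=60 (|e|=2.5), x=65 (|e|=2.5) → 3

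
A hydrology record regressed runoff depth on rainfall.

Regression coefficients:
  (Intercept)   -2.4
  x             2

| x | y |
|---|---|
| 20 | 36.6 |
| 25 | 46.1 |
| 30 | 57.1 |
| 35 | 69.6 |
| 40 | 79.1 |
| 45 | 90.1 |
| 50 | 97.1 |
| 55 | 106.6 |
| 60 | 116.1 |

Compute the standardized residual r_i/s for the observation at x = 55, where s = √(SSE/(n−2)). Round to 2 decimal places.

-0.60

x=20: ŷ = -2.4 + 2·20 = 37.6; r = 36.6 − 37.6 = -1
x=25: ŷ = -2.4 + 2·25 = 47.6; r = 46.1 − 47.6 = -1.5
x=30: ŷ = -2.4 + 2·30 = 57.6; r = 57.1 − 57.6 = -0.5
x=35: ŷ = -2.4 + 2·35 = 67.6; r = 69.6 − 67.6 = 2
x=40: ŷ = -2.4 + 2·40 = 77.6; r = 79.1 − 77.6 = 1.5
x=45: ŷ = -2.4 + 2·45 = 87.6; r = 90.1 − 87.6 = 2.5
x=50: ŷ = -2.4 + 2·50 = 97.6; r = 97.1 − 97.6 = -0.5
x=55: ŷ = -2.4 + 2·55 = 107.6; r = 106.6 − 107.6 = -1
x=60: ŷ = -2.4 + 2·60 = 117.6; r = 116.1 − 117.6 = -1.5
SSE = 1 + 2.25 + 0.25 + 4 + 2.25 + 6.25 + 0.25 + 1 + 2.25 = 19.5
s = √(19.5/7) = 1.66905
r/s = -1 / 1.66905 = -0.60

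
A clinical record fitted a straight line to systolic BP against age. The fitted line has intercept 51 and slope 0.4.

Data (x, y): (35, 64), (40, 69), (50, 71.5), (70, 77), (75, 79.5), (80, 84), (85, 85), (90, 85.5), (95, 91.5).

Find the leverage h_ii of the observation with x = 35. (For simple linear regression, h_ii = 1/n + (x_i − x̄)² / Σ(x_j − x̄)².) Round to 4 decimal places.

x̄ = (35 + 40 + 50 + 70 + 75 + 80 + 85 + 90 + 95)/9 = 68.8889
Σ(x − x̄)² = 1148.46 + 834.568 + 356.79 + 1.23457 + 37.3457 + 123.457 + 259.568 + 445.679 + 681.79 = 3888.89
h = 1/9 + (-33.8889)²/3888.89 = 0.111111 + 0.295317 = 0.4064

h = 0.4064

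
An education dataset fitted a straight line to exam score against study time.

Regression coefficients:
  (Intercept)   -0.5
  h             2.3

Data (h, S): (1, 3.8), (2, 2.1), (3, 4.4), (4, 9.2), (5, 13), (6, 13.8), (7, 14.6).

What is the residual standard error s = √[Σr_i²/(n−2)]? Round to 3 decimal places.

h=1: ŷ = -0.5 + 2.3·1 = 1.8; r = 3.8 − 1.8 = 2
h=2: ŷ = -0.5 + 2.3·2 = 4.1; r = 2.1 − 4.1 = -2
h=3: ŷ = -0.5 + 2.3·3 = 6.4; r = 4.4 − 6.4 = -2
h=4: ŷ = -0.5 + 2.3·4 = 8.7; r = 9.2 − 8.7 = 0.5
h=5: ŷ = -0.5 + 2.3·5 = 11; r = 13 − 11 = 2
h=6: ŷ = -0.5 + 2.3·6 = 13.3; r = 13.8 − 13.3 = 0.5
h=7: ŷ = -0.5 + 2.3·7 = 15.6; r = 14.6 − 15.6 = -1
SSE = 4 + 4 + 4 + 0.25 + 4 + 0.25 + 1 = 17.5
s = √(17.5/5) = √3.5 ≈ 1.871

s = 1.871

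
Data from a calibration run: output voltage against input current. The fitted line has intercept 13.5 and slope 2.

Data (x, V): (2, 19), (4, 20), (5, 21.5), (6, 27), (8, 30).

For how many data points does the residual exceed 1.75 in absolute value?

1

x=2: ŷ = 13.5 + 2·2 = 17.5; r = 19 − 17.5 = 1.5
x=4: ŷ = 13.5 + 2·4 = 21.5; r = 20 − 21.5 = -1.5
x=5: ŷ = 13.5 + 2·5 = 23.5; r = 21.5 − 23.5 = -2
x=6: ŷ = 13.5 + 2·6 = 25.5; r = 27 − 25.5 = 1.5
x=8: ŷ = 13.5 + 2·8 = 29.5; r = 30 − 29.5 = 0.5
|r| > 1.75: x=5 (|r|=2) → 1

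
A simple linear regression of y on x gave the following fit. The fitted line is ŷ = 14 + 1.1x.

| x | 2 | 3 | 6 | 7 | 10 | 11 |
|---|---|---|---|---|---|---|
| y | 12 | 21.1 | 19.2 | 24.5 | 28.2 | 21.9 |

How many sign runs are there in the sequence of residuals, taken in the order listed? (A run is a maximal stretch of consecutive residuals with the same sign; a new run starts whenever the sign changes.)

5 runs

x=2: ŷ = 14 + 1.1·2 = 16.2; r = 12 − 16.2 = -4.2
x=3: ŷ = 14 + 1.1·3 = 17.3; r = 21.1 − 17.3 = 3.8
x=6: ŷ = 14 + 1.1·6 = 20.6; r = 19.2 − 20.6 = -1.4
x=7: ŷ = 14 + 1.1·7 = 21.7; r = 24.5 − 21.7 = 2.8
x=10: ŷ = 14 + 1.1·10 = 25; r = 28.2 − 25 = 3.2
x=11: ŷ = 14 + 1.1·11 = 26.1; r = 21.9 − 26.1 = -4.2
Signs: − + − + + −
Runs: −×1, +×1, −×1, +×2, −×1 → 5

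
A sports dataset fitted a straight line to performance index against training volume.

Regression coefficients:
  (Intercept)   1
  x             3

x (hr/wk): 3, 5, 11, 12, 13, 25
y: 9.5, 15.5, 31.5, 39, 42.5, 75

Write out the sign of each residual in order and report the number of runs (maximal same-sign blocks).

x=3: ŷ = 1 + 3·3 = 10; e = 9.5 − 10 = -0.5
x=5: ŷ = 1 + 3·5 = 16; e = 15.5 − 16 = -0.5
x=11: ŷ = 1 + 3·11 = 34; e = 31.5 − 34 = -2.5
x=12: ŷ = 1 + 3·12 = 37; e = 39 − 37 = 2
x=13: ŷ = 1 + 3·13 = 40; e = 42.5 − 40 = 2.5
x=25: ŷ = 1 + 3·25 = 76; e = 75 − 76 = -1
Signs: − − − + + −
Runs: −×3, +×2, −×1 → 3

3 runs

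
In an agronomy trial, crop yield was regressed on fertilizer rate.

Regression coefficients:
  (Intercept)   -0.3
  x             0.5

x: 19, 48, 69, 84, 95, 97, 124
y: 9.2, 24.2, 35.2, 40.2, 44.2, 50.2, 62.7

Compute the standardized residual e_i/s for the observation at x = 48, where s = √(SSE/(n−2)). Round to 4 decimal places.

x=19: ŷ = -0.3 + 0.5·19 = 9.2; e = 9.2 − 9.2 = 0
x=48: ŷ = -0.3 + 0.5·48 = 23.7; e = 24.2 − 23.7 = 0.5
x=69: ŷ = -0.3 + 0.5·69 = 34.2; e = 35.2 − 34.2 = 1
x=84: ŷ = -0.3 + 0.5·84 = 41.7; e = 40.2 − 41.7 = -1.5
x=95: ŷ = -0.3 + 0.5·95 = 47.2; e = 44.2 − 47.2 = -3
x=97: ŷ = -0.3 + 0.5·97 = 48.2; e = 50.2 − 48.2 = 2
x=124: ŷ = -0.3 + 0.5·124 = 61.7; e = 62.7 − 61.7 = 1
SSE = 0 + 0.25 + 1 + 2.25 + 9 + 4 + 1 = 17.5
s = √(17.5/5) = 1.87083
e/s = 0.5 / 1.87083 = 0.2673

0.2673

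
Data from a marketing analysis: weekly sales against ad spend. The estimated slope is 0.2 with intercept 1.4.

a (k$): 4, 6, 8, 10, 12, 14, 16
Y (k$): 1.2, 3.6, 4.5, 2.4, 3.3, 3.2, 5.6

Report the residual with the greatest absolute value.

e = 1.5

a=4: ŷ = 1.4 + 0.2·4 = 2.2; e = 1.2 − 2.2 = -1
a=6: ŷ = 1.4 + 0.2·6 = 2.6; e = 3.6 − 2.6 = 1
a=8: ŷ = 1.4 + 0.2·8 = 3; e = 4.5 − 3 = 1.5
a=10: ŷ = 1.4 + 0.2·10 = 3.4; e = 2.4 − 3.4 = -1
a=12: ŷ = 1.4 + 0.2·12 = 3.8; e = 3.3 − 3.8 = -0.5
a=14: ŷ = 1.4 + 0.2·14 = 4.2; e = 3.2 − 4.2 = -1
a=16: ŷ = 1.4 + 0.2·16 = 4.6; e = 5.6 − 4.6 = 1
Largest |e| is 1.5 at a = 8, residual 1.5.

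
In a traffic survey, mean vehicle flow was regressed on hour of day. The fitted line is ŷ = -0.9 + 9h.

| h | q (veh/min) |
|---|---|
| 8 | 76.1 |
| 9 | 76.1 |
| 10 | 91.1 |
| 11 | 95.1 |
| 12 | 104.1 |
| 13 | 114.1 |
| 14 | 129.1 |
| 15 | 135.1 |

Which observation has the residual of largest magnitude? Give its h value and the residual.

h=8: ŷ = -0.9 + 9·8 = 71.1; e = 76.1 − 71.1 = 5
h=9: ŷ = -0.9 + 9·9 = 80.1; e = 76.1 − 80.1 = -4
h=10: ŷ = -0.9 + 9·10 = 89.1; e = 91.1 − 89.1 = 2
h=11: ŷ = -0.9 + 9·11 = 98.1; e = 95.1 − 98.1 = -3
h=12: ŷ = -0.9 + 9·12 = 107.1; e = 104.1 − 107.1 = -3
h=13: ŷ = -0.9 + 9·13 = 116.1; e = 114.1 − 116.1 = -2
h=14: ŷ = -0.9 + 9·14 = 125.1; e = 129.1 − 125.1 = 4
h=15: ŷ = -0.9 + 9·15 = 134.1; e = 135.1 − 134.1 = 1
Largest |e| is 5 at h = 8, residual 5.

h = 8, e = 5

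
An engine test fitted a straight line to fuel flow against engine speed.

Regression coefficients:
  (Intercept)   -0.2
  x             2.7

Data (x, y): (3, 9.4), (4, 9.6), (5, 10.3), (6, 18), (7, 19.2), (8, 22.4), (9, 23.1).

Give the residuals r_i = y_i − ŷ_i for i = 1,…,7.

x=3: ŷ = -0.2 + 2.7·3 = 7.9; r = 9.4 − 7.9 = 1.5
x=4: ŷ = -0.2 + 2.7·4 = 10.6; r = 9.6 − 10.6 = -1
x=5: ŷ = -0.2 + 2.7·5 = 13.3; r = 10.3 − 13.3 = -3
x=6: ŷ = -0.2 + 2.7·6 = 16; r = 18 − 16 = 2
x=7: ŷ = -0.2 + 2.7·7 = 18.7; r = 19.2 − 18.7 = 0.5
x=8: ŷ = -0.2 + 2.7·8 = 21.4; r = 22.4 − 21.4 = 1
x=9: ŷ = -0.2 + 2.7·9 = 24.1; r = 23.1 − 24.1 = -1

1.5, -1, -3, 2, 0.5, 1, -1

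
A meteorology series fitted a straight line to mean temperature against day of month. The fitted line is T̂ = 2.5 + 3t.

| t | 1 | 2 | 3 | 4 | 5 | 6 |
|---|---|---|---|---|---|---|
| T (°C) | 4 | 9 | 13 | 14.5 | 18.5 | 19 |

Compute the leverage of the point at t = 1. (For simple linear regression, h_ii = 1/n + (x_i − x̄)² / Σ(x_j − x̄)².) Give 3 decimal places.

t̄ = (1 + 2 + 3 + 4 + 5 + 6)/6 = 3.5
Σ(t − t̄)² = 6.25 + 2.25 + 0.25 + 0.25 + 2.25 + 6.25 = 17.5
h = 1/6 + (-2.5)²/17.5 = 0.166667 + 0.357143 = 0.524

h = 0.524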